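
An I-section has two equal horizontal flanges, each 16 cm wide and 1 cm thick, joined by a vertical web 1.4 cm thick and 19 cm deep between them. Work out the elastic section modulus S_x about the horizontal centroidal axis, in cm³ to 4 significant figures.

Break the section into simple shapes (no overlaps), measuring from the bottom-left corner of the bounding box.
Bottom flange: 16 × 1, A = 16 cm², y = 0.5 cm, Ī = 1.33333 cm⁴.
Web: 1.4 × 19, A = 26.6 cm², y = 10.5 cm, Ī = 800.217 cm⁴.
Top flange: 16 × 1, A = 16 cm², y = 20.5 cm, Ī = 1.33333 cm⁴.
By symmetry the centroid is at mid-height, ȳ = 10.5 cm.
Transfer each piece to the horizontal centroidal axis using Ī + A·d² with d = y − 10.5:
  bottom flange: d = -10 cm → contributes +1601.33 cm⁴
  web: d = 0 cm → contributes +800.217 cm⁴
  top flange: d = 10 cm → contributes +1601.33 cm⁴
Total I = 4002.88 cm⁴.
Extreme fibre distance c = 10.5 cm; S = I/c = 381.227 cm³.

S_x ≈ 381.2 cm³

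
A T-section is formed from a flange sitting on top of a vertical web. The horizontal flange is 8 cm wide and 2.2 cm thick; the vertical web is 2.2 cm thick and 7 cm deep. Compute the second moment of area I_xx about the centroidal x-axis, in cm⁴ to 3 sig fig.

I_xx ≈ 244 cm⁴

Break the section into simple shapes (no overlaps), measuring from the bottom-left corner of the bounding box.
Flange: 8 × 2.2, A = 17.6 cm², y = 8.1 cm, Ī = 7.0987 cm⁴.
Web: 2.2 × 7, A = 15.4 cm², y = 3.5 cm, Ī = 62.883 cm⁴.
Centroid: ȳ = ΣA·y / ΣA = 5.9533 cm.
Transfer each piece to the centroidal x-axis using Ī + A·d² with d = y − 5.9533:
  flange: d = 2.1467 cm → contributes +88.203 cm⁴
  web: d = -2.4533 cm → contributes +155.57 cm⁴
Total I = 243.78 cm⁴.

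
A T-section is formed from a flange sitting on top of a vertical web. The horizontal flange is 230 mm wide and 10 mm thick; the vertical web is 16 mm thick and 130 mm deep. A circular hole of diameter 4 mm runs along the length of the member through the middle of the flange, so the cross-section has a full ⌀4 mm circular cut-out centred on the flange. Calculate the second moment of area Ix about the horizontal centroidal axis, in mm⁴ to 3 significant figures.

Ix ≈ 8.29 × 10⁶ mm⁴

Treat the section as a set of non-overlapping primitives; coordinates are from the bounding-box lower-left.
Flange: 230 × 10, A = 2 300 mm², y = 135 mm, Ī = 19 167 mm⁴.
Web: 16 × 130, A = 2 080 mm², y = 65 mm, Ī = 2 929 333 mm⁴.
Hole (subtracted): ⌀4, A = 12.566 mm², y = 135 mm, Ī = 12.566 mm⁴.
Centroid: ȳ = ΣA·y / ΣA = 101.66 mm.
Transfer each piece to the horizontal centroidal axis using Ī + A·d² with d = y − 101.66:
  flange: d = 33.338 mm → contributes +2 575 385 mm⁴
  web: d = -36.662 mm → contributes +5 725 118 mm⁴
  hole: d = 33.338 mm → contributes −13 979 mm⁴
Total I = 8 286 525 mm⁴.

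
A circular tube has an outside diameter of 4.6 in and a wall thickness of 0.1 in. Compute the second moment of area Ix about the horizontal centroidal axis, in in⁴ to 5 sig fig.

Ix ≈ 3.5802 in⁴

Break the section into simple shapes (no overlaps), measuring from the bottom-left corner of the bounding box.
Outer circle: ⌀4.6, A = 16.61903 in², y = 2.3 in, Ī = 21.97866 in⁴.
Bore (subtracted): ⌀4.4, A = 15.20531 in², y = 2.3 in, Ī = 18.39842 in⁴.
By symmetry the centroid is at mid-height, ȳ = 2.3 in.
All pieces are centred on the horizontal centroidal axis, so I = ΣĪ (holes subtracted) = 3.580238 in⁴.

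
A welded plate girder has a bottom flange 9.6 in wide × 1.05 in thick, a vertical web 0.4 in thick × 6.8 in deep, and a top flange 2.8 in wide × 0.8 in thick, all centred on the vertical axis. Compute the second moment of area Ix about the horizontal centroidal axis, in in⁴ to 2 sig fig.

Ix ≈ 140 in⁴

Treat the section as a set of non-overlapping primitives; coordinates are from the bounding-box lower-left.
Bottom plate: 9.6 × 1.05, A = 10.08 in², y = 0.525 in, Ī = 0.9261 in⁴.
Web plate: 0.4 × 6.8, A = 2.72 in², y = 4.45 in, Ī = 10.48 in⁴.
Top plate: 2.8 × 0.8, A = 2.24 in², y = 8.25 in, Ī = 0.1195 in⁴.
Centroid: ȳ = ΣA·y / ΣA = 2.385 in.
Transfer each piece to the horizontal centroidal axis using Ī + A·d² with d = y − 2.385:
  bottom plate: d = -1.86 in → contributes +35.81 in⁴
  web plate: d = 2.065 in → contributes +22.08 in⁴
  top plate: d = 5.865 in → contributes +77.16 in⁴
Total I = 135.1 in⁴.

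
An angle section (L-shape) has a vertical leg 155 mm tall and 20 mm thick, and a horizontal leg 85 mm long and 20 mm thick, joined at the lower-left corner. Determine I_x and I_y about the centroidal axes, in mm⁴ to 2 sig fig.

I_x ≈ 1.0 × 10⁷ mm⁴, I_y ≈ 2.2 × 10⁶ mm⁴

Decompose the section into non-overlapping parts with the origin at the bottom-left of its bounding rectangle.
Vertical leg: 20 × 155, A = 3 100 mm², y = 77.5 mm, Ī = 6 206 458 mm⁴.
Horizontal leg (remainder): 65 × 20, A = 1 300 mm², y = 10 mm, Ī = 43 333 mm⁴.
Centroid: ȳ = ΣA·y / ΣA = 57.56 mm.
Transfer each piece to the centroidal x-axis using Ī + A·d² with d = y − 57.56:
  vertical leg: d = 19.94 mm → contributes +7 439 423 mm⁴
  horizontal leg (remainder): d = -47.56 mm → contributes +2 983 480 mm⁴
Total I = 10 422 902 mm⁴.
For the y-axis: x̄ = 22.56 mm.
Repeating about the centroidal y-axis gives I_y = 2 215 402 mm⁴.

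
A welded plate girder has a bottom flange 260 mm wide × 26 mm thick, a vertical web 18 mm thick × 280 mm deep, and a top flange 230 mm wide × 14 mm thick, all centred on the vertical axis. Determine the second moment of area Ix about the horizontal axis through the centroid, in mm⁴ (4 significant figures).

Break the section into simple shapes (no overlaps), measuring from the bottom-left corner of the bounding box.
Bottom plate: 260 × 26, A = 6 760 mm², y = 13 mm, Ī = 380 813 mm⁴.
Web plate: 18 × 280, A = 5 040 mm², y = 166 mm, Ī = 32 928 000 mm⁴.
Top plate: 230 × 14, A = 3 220 mm², y = 313 mm, Ī = 52593.3 mm⁴.
Centroid: ȳ = ΣA·y / ΣA = 128.654 mm.
Transfer each piece to the horizontal axis through the centroid using Ī + A·d² with d = y − 128.654:
  bottom plate: d = -115.654 mm → contributes +90 801 223 mm⁴
  web plate: d = 37.3462 mm → contributes +39 957 485 mm⁴
  top plate: d = 184.346 mm → contributes +109 479 538 mm⁴
Total I = 240 238 246 mm⁴.

Ix ≈ 2.402 × 10⁸ mm⁴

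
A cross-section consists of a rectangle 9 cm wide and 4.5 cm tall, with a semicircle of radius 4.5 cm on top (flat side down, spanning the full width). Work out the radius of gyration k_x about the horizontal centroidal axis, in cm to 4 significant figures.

k_x ≈ 2.415 cm

Break the section into simple shapes (no overlaps), measuring from the bottom-left corner of the bounding box.
Rectangular body: 9 × 4.5, A = 40.5 cm², y = 2.25 cm, Ī = 68.3438 cm⁴.
Semicircular cap: semicircle r = 4.5, A = 31.8086 cm², y = 6.40986 cm, Ī = 45.0072 cm⁴.
Centroid: ȳ = ΣA·y / ΣA = 4.07993 cm.
Transfer each piece to the horizontal centroidal axis using Ī + A·d² with d = y − 4.07993:
  rectangular body: d = -1.82993 cm → contributes +203.963 cm⁴
  semicircular cap: d = 2.32993 cm → contributes +217.683 cm⁴
Total I = 421.646 cm⁴.
Radius of gyration: k = √(I/A) = √(421.646 / 72.3086) = 2.41479 cm.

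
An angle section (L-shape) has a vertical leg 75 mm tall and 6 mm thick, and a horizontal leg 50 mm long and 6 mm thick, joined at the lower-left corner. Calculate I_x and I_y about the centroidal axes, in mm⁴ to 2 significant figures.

Decompose the section into non-overlapping parts with the origin at the bottom-left of its bounding rectangle.
Vertical leg: 6 × 75, A = 450 mm², y = 37.5 mm, Ī = 210 938 mm⁴.
Horizontal leg (remainder): 44 × 6, A = 264 mm², y = 3 mm, Ī = 792 mm⁴.
Centroid: ȳ = ΣA·y / ΣA = 24.74 mm.
Transfer each piece to the centroidal x-axis using Ī + A·d² with d = y − 24.74:
  vertical leg: d = 12.76 mm → contributes +284 163 mm⁴
  horizontal leg (remainder): d = -21.74 mm → contributes +125 608 mm⁴
Total I = 409 771 mm⁴.
For the y-axis: x̄ = 12.24 mm.
Repeating about the centroidal y-axis gives I_y = 147 934 mm⁴.

I_x ≈ 4.1 × 10⁵ mm⁴, I_y ≈ 1.5 × 10⁵ mm⁴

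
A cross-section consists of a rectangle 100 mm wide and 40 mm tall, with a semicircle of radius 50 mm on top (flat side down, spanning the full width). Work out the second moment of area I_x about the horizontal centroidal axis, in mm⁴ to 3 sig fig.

Break the section into simple shapes (no overlaps), measuring from the bottom-left corner of the bounding box.
Rectangular body: 100 × 40, A = 4 000 mm², y = 20 mm, Ī = 533 333 mm⁴.
Semicircular cap: semicircle r = 50, A = 3 927 mm², y = 61.221 mm, Ī = 685 981 mm⁴.
Centroid: ȳ = ΣA·y / ΣA = 40.421 mm.
Transfer each piece to the horizontal centroidal axis using Ī + A·d² with d = y − 40.421:
  rectangular body: d = -20.421 mm → contributes +2 201 321 mm⁴
  semicircular cap: d = 20.8 mm → contributes +2 384 980 mm⁴
Total I = 4 586 301 mm⁴.

I_x ≈ 4.59 × 10⁶ mm⁴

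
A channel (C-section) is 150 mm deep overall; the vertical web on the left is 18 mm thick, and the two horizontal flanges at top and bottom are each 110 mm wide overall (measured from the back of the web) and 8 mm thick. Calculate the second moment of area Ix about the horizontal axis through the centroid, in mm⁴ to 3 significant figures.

Break the section into simple shapes (no overlaps), measuring from the bottom-left corner of the bounding box.
Web: 18 × 150, A = 2 700 mm², y = 75 mm, Ī = 5 062 500 mm⁴.
Top flange (beyond web): 92 × 8, A = 736 mm², y = 146 mm, Ī = 3925.3 mm⁴.
Bottom flange (beyond web): 92 × 8, A = 736 mm², y = 4 mm, Ī = 3925.3 mm⁴.
By symmetry the centroid is at mid-height, ȳ = 75 mm.
Transfer each piece to the horizontal axis through the centroid using Ī + A·d² with d = y − 75:
  web: d = 0 mm → contributes +5 062 500 mm⁴
  top flange (beyond web): d = 71 mm → contributes +3 714 101 mm⁴
  bottom flange (beyond web): d = -71 mm → contributes +3 714 101 mm⁴
Total I = 12 490 703 mm⁴.

Ix ≈ 1.25 × 10⁷ mm⁴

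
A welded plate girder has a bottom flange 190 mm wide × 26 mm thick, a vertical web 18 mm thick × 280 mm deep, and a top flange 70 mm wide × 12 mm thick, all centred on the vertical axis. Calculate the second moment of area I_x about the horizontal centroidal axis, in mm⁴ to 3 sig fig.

I_x ≈ 1.30 × 10⁸ mm⁴

Decompose the section into non-overlapping parts with the origin at the bottom-left of its bounding rectangle.
Bottom plate: 190 × 26, A = 4 940 mm², y = 13 mm, Ī = 278 287 mm⁴.
Web plate: 18 × 280, A = 5 040 mm², y = 166 mm, Ī = 32 928 000 mm⁴.
Top plate: 70 × 12, A = 840 mm², y = 312 mm, Ī = 10 080 mm⁴.
Centroid: ȳ = ΣA·y / ΣA = 107.48 mm.
Transfer each piece to the horizontal centroidal axis using Ī + A·d² with d = y − 107.48:
  bottom plate: d = -94.481 mm → contributes +44 375 603 mm⁴
  web plate: d = 58.519 mm → contributes +50 187 587 mm⁴
  top plate: d = 204.52 mm → contributes +35 145 758 mm⁴
Total I = 129 708 948 mm⁴.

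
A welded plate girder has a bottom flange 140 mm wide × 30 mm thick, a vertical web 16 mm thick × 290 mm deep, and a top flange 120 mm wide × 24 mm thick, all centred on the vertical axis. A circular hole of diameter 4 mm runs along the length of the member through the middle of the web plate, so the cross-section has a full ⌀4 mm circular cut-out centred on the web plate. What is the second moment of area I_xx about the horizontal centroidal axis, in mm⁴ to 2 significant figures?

I_xx ≈ 2.1 × 10⁸ mm⁴

Break the section into simple shapes (no overlaps), measuring from the bottom-left corner of the bounding box.
Bottom plate: 140 × 30, A = 4 200 mm², y = 15 mm, Ī = 315 000 mm⁴.
Web plate: 16 × 290, A = 4 640 mm², y = 175 mm, Ī = 32 518 667 mm⁴.
Top plate: 120 × 24, A = 2 880 mm², y = 332 mm, Ī = 138 240 mm⁴.
Hole (subtracted): ⌀4, A = 12.57 mm², y = 175 mm, Ī = 12.57 mm⁴.
Centroid: ȳ = ΣA·y / ΣA = 156.2 mm.
Transfer each piece to the horizontal centroidal axis using Ī + A·d² with d = y − 156.2:
  bottom plate: d = -141.2 mm → contributes +84 078 566 mm⁴
  web plate: d = 18.78 mm → contributes +34 154 760 mm⁴
  top plate: d = 175.8 mm → contributes +89 124 018 mm⁴
  hole: d = 18.78 mm → contributes −4 444 mm⁴
Total I = 207 352 900 mm⁴.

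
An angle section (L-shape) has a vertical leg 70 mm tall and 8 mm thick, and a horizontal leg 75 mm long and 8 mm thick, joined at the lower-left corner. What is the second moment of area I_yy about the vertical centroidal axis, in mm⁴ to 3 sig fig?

I_yy ≈ 5.89 × 10⁵ mm⁴

Treat the section as a set of non-overlapping primitives; coordinates are from the bounding-box lower-left.
Vertical leg: 8 × 70, A = 560 mm², x = 4 mm, Ī = 2986.7 mm⁴.
Horizontal leg (remainder): 67 × 8, A = 536 mm², x = 41.5 mm, Ī = 200 509 mm⁴.
Centroid: x̄ = ΣA·x / ΣA = 22.339 mm.
Transfer each piece to the vertical centroidal axis using Ī + A·d² with d = x − 22.339:
  vertical leg: d = -18.339 mm → contributes +191 334 mm⁴
  horizontal leg (remainder): d = 19.161 mm → contributes +397 289 mm⁴
Total I = 588 623 mm⁴.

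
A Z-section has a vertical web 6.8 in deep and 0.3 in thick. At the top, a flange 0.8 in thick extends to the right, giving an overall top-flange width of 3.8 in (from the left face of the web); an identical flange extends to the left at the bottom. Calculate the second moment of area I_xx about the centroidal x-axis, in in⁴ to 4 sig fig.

Treat the section as a set of non-overlapping primitives; coordinates are from the bounding-box lower-left.
Web: 0.3 × 6.8, A = 2.04 in², y = 3.4 in, Ī = 7.8608 in⁴.
Top flange (beyond web): 3.5 × 0.8, A = 2.8 in², y = 6.4 in, Ī = 0.149333 in⁴.
Bottom flange (beyond web): 3.5 × 0.8, A = 2.8 in², y = 0.4 in, Ī = 0.149333 in⁴.
Centroid: ȳ = ΣA·y / ΣA = 3.4 in.
Transfer each piece to the centroidal x-axis using Ī + A·d² with d = y − 3.4:
  web: d = 0 in → contributes +7.8608 in⁴
  top flange (beyond web): d = 3 in → contributes +25.3493 in⁴
  bottom flange (beyond web): d = -3 in → contributes +25.3493 in⁴
Total I = 58.5595 in⁴.

I_xx ≈ 58.56 in⁴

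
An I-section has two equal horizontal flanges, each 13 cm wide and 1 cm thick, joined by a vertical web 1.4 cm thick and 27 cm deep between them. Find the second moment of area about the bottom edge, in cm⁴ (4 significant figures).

I_base ≈ 2.081 × 10⁴ cm⁴

Break the section into simple shapes (no overlaps), measuring from the bottom-left corner of the bounding box.
Bottom flange: 13 × 1, A = 13 cm², y = 0.5 cm, Ī = 1.08333 cm⁴.
Web: 1.4 × 27, A = 37.8 cm², y = 14.5 cm, Ī = 2296.35 cm⁴.
Top flange: 13 × 1, A = 13 cm², y = 28.5 cm, Ī = 1.08333 cm⁴.
Transfer each piece to the bottom edge using Ī + A·d² with d = y − 0:
  bottom flange: d = 0.5 cm → contributes +4.33333 cm⁴
  web: d = 14.5 cm → contributes +10243.8 cm⁴
  top flange: d = 28.5 cm → contributes +10560.3 cm⁴
Total I = 20808.5 cm⁴.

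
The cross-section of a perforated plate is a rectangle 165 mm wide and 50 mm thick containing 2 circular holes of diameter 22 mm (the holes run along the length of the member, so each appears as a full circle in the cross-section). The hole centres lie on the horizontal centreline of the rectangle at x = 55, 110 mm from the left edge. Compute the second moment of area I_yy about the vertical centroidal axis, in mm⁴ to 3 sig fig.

Treat the section as a set of non-overlapping primitives; coordinates are from the bounding-box lower-left.
Plate: 165 × 50, A = 8 250 mm², x = 82.5 mm, Ī = 18 717 188 mm⁴.
Hole 1 (subtracted): ⌀22, A = 380.13 mm², x = 55 mm, Ī = 11 499 mm⁴.
Hole 2 (subtracted): ⌀22, A = 380.13 mm², x = 110 mm, Ī = 11 499 mm⁴.
By symmetry the centroid is at mid-width, x̄ = 82.5 mm.
Transfer each piece to the vertical centroidal axis using Ī + A·d² with d = x − 82.5:
  plate: d = 0 mm → contributes +18 717 188 mm⁴
  hole 1: d = -27.5 mm → contributes −298 974 mm⁴
  hole 2: d = 27.5 mm → contributes −298 974 mm⁴
Total I = 18 119 239 mm⁴.

I_yy ≈ 1.81 × 10⁷ mm⁴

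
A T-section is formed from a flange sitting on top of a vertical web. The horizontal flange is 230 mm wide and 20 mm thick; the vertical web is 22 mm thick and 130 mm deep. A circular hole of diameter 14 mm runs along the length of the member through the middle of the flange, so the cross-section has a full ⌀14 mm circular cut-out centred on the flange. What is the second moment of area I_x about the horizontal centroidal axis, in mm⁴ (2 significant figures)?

I_x ≈ 1.4 × 10⁷ mm⁴

Break the section into simple shapes (no overlaps), measuring from the bottom-left corner of the bounding box.
Flange: 230 × 20, A = 4 600 mm², y = 140 mm, Ī = 153 333 mm⁴.
Web: 22 × 130, A = 2 860 mm², y = 65 mm, Ī = 4 027 833 mm⁴.
Hole (subtracted): ⌀14, A = 153.9 mm², y = 140 mm, Ī = 1 886 mm⁴.
Centroid: ȳ = ΣA·y / ΣA = 110.6 mm.
Transfer each piece to the horizontal centroidal axis using Ī + A·d² with d = y − 110.6:
  flange: d = 29.36 mm → contributes +4 118 356 mm⁴
  web: d = -45.64 mm → contributes +9 985 454 mm⁴
  hole: d = 29.36 mm → contributes −134 574 mm⁴
Total I = 13 969 236 mm⁴.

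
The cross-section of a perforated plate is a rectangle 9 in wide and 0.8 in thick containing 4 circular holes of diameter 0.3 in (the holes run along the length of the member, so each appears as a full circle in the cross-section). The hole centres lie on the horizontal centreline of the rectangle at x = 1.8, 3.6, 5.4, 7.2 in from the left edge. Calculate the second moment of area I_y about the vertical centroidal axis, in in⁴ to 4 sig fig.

I_y ≈ 47.45 in⁴

Treat the section as a set of non-overlapping primitives; coordinates are from the bounding-box lower-left.
Plate: 9 × 0.8, A = 7.2 in², x = 4.5 in, Ī = 48.6 in⁴.
Hole 1 (subtracted): ⌀0.3, A = 0.0706858 in², x = 1.8 in, Ī = 0.000397608 in⁴.
Hole 2 (subtracted): ⌀0.3, A = 0.0706858 in², x = 3.6 in, Ī = 0.000397608 in⁴.
Hole 3 (subtracted): ⌀0.3, A = 0.0706858 in², x = 5.4 in, Ī = 0.000397608 in⁴.
Hole 4 (subtracted): ⌀0.3, A = 0.0706858 in², x = 7.2 in, Ī = 0.000397608 in⁴.
By symmetry the centroid is at mid-width, x̄ = 4.5 in.
Transfer each piece to the vertical centroidal axis using Ī + A·d² with d = x − 4.5:
  plate: d = 0 in → contributes +48.6 in⁴
  hole 1: d = -2.7 in → contributes −0.515697 in⁴
  hole 2: d = -0.9 in → contributes −0.0576531 in⁴
  hole 3: d = 0.9 in → contributes −0.0576531 in⁴
  hole 4: d = 2.7 in → contributes −0.515697 in⁴
Total I = 47.4533 in⁴.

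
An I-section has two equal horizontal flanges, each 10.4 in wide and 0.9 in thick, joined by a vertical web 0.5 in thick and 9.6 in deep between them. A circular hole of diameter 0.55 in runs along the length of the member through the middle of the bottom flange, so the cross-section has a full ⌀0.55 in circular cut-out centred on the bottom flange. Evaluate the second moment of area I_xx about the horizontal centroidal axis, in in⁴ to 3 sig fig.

I_xx ≈ 547 in⁴

Break the section into simple shapes (no overlaps), measuring from the bottom-left corner of the bounding box.
Bottom flange: 10.4 × 0.9, A = 9.36 in², y = 0.45 in, Ī = 0.6318 in⁴.
Web: 0.5 × 9.6, A = 4.8 in², y = 5.7 in, Ī = 36.864 in⁴.
Top flange: 10.4 × 0.9, A = 9.36 in², y = 10.95 in, Ī = 0.6318 in⁴.
Hole (subtracted): ⌀0.55, A = 0.23758 in², y = 0.45 in, Ī = 0.0044918 in⁴.
Centroid: ȳ = ΣA·y / ΣA = 5.7536 in.
Transfer each piece to the horizontal centroidal axis using Ī + A·d² with d = y − 5.7536:
  bottom flange: d = -5.3036 in → contributes +263.91 in⁴
  web: d = -0.053573 in → contributes +36.878 in⁴
  top flange: d = 5.1964 in → contributes +253.38 in⁴
  hole: d = -5.3036 in → contributes −6.6872 in⁴
Total I = 547.48 in⁴.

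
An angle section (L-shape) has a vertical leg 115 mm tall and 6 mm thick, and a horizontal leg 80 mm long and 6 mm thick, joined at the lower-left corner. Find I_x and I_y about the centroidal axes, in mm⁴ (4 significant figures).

I_x ≈ 1.564 × 10⁶ mm⁴, I_y ≈ 6.369 × 10⁵ mm⁴

Break the section into simple shapes (no overlaps), measuring from the bottom-left corner of the bounding box.
Vertical leg: 6 × 115, A = 690 mm², y = 57.5 mm, Ī = 760 438 mm⁴.
Horizontal leg (remainder): 74 × 6, A = 444 mm², y = 3 mm, Ī = 1 332 mm⁴.
Centroid: ȳ = ΣA·y / ΣA = 36.1614 mm.
Transfer each piece to the centroidal x-axis using Ī + A·d² with d = y − 36.1614:
  vertical leg: d = 21.3386 mm → contributes +1 074 620 mm⁴
  horizontal leg (remainder): d = -33.1614 mm → contributes +489 589 mm⁴
Total I = 1 564 208 mm⁴.
For the y-axis: x̄ = 18.6614 mm.
Repeating about the centroidal y-axis gives I_y = 636 936 mm⁴.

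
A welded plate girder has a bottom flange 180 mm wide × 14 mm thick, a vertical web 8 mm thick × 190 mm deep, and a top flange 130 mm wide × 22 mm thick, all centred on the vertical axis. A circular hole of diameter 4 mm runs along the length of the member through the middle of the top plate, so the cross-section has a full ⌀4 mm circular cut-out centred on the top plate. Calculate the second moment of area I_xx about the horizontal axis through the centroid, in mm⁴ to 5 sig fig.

Treat the section as a set of non-overlapping primitives; coordinates are from the bounding-box lower-left.
Bottom plate: 180 × 14, A = 2 520 mm², y = 7 mm, Ī = 41 160 mm⁴.
Web plate: 8 × 190, A = 1 520 mm², y = 109 mm, Ī = 4 572 667 mm⁴.
Top plate: 130 × 22, A = 2 860 mm², y = 215 mm, Ī = 115353.3 mm⁴.
Hole (subtracted): ⌀4, A = 12.56637 mm², y = 215 mm, Ī = 12.56637 mm⁴.
Centroid: ȳ = ΣA·y / ΣA = 115.5029 mm.
Transfer each piece to the horizontal axis through the centroid using Ī + A·d² with d = y − 115.5029:
  bottom plate: d = -108.5029 mm → contributes +29 708 790 mm⁴
  web plate: d = -6.502852 mm → contributes +4 636 943 mm⁴
  top plate: d = 99.49715 mm → contributes +28 428 445 mm⁴
  hole: d = 99.49715 mm → contributes −124415.6 mm⁴
Total I = 62 649 762 mm⁴.

I_xx ≈ 6.2650 × 10⁷ mm⁴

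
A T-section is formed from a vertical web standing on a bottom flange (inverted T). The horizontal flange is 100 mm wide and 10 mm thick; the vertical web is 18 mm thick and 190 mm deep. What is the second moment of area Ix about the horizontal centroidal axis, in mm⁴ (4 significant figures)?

Treat the section as a set of non-overlapping primitives; coordinates are from the bounding-box lower-left.
Flange: 100 × 10, A = 1 000 mm², y = 5 mm, Ī = 8333.33 mm⁴.
Web: 18 × 190, A = 3 420 mm², y = 105 mm, Ī = 10 288 500 mm⁴.
Centroid: ȳ = ΣA·y / ΣA = 82.3756 mm.
Transfer each piece to the horizontal centroidal axis using Ī + A·d² with d = y − 82.3756:
  flange: d = -77.3756 mm → contributes +5 995 311 mm⁴
  web: d = 22.6244 mm → contributes +12 039 078 mm⁴
Total I = 18 034 390 mm⁴.

Ix ≈ 1.803 × 10⁷ mm⁴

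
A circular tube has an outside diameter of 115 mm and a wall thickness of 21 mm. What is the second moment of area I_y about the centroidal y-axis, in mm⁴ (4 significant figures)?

I_y ≈ 7.191 × 10⁶ mm⁴

Break the section into simple shapes (no overlaps), measuring from the bottom-left corner of the bounding box.
Outer circle: ⌀115, A = 10386.9 mm², x = 57.5 mm, Ī = 8 585 414 mm⁴.
Bore (subtracted): ⌀73, A = 4185.39 mm², x = 57.5 mm, Ī = 1 393 995 mm⁴.
By symmetry the centroid is at mid-width, x̄ = 57.5 mm.
All pieces are centred on the centroidal y-axis, so I = ΣĪ (holes subtracted) = 7 191 419 mm⁴.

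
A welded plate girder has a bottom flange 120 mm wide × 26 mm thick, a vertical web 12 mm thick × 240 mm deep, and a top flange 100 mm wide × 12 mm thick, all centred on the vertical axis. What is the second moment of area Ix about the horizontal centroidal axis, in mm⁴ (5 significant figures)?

Break the section into simple shapes (no overlaps), measuring from the bottom-left corner of the bounding box.
Bottom plate: 120 × 26, A = 3 120 mm², y = 13 mm, Ī = 175 760 mm⁴.
Web plate: 12 × 240, A = 2 880 mm², y = 146 mm, Ī = 13 824 000 mm⁴.
Top plate: 100 × 12, A = 1 200 mm², y = 272 mm, Ī = 14 400 mm⁴.
Centroid: ȳ = ΣA·y / ΣA = 109.3667 mm.
Transfer each piece to the horizontal centroidal axis using Ī + A·d² with d = y − 109.3667:
  bottom plate: d = -96.36667 mm → contributes +29 149 747 mm⁴
  web plate: d = 36.63333 mm → contributes +17 688 963 mm⁴
  top plate: d = 162.6333 mm → contributes +31 753 921 mm⁴
Total I = 78 592 632 mm⁴.

Ix ≈ 7.8593 × 10⁷ mm⁴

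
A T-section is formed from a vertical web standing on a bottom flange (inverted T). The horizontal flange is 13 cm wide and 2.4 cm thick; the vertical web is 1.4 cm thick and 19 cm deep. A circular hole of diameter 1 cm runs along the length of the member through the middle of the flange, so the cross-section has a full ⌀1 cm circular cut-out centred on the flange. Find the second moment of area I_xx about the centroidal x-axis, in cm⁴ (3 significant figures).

I_xx ≈ 2440 cm⁴

Split into non-overlapping primitives; take the origin at the lower-left of the bounding box.
Flange: 13 × 2.4, A = 31.2 cm², y = 1.2 cm, Ī = 14.976 cm⁴.
Web: 1.4 × 19, A = 26.6 cm², y = 11.9 cm, Ī = 800.22 cm⁴.
Hole (subtracted): ⌀1, A = 0.7854 cm², y = 1.2 cm, Ī = 0.049087 cm⁴.
Centroid: ȳ = ΣA·y / ΣA = 6.1921 cm.
Transfer each piece to the centroidal x-axis using Ī + A·d² with d = y − 6.1921:
  flange: d = -4.9921 cm → contributes +792.5 cm⁴
  web: d = 5.7079 cm → contributes +1666.9 cm⁴
  hole: d = -4.9921 cm → contributes −19.622 cm⁴
Total I = 2439.7 cm⁴.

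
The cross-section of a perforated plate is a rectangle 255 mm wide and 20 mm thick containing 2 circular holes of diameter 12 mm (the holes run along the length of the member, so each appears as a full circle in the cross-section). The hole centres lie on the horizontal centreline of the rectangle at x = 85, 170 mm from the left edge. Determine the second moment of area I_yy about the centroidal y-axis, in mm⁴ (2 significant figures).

I_yy ≈ 2.7 × 10⁷ mm⁴

Treat the section as a set of non-overlapping primitives; coordinates are from the bounding-box lower-left.
Plate: 255 × 20, A = 5 100 mm², x = 127.5 mm, Ī = 27 635 625 mm⁴.
Hole 1 (subtracted): ⌀12, A = 113.1 mm², x = 85 mm, Ī = 1 018 mm⁴.
Hole 2 (subtracted): ⌀12, A = 113.1 mm², x = 170 mm, Ī = 1 018 mm⁴.
By symmetry the centroid is at mid-width, x̄ = 127.5 mm.
Transfer each piece to the centroidal y-axis using Ī + A·d² with d = x − 127.5:
  plate: d = 0 mm → contributes +27 635 625 mm⁴
  hole 1: d = -42.5 mm → contributes −205 300 mm⁴
  hole 2: d = 42.5 mm → contributes −205 300 mm⁴
Total I = 27 225 025 mm⁴.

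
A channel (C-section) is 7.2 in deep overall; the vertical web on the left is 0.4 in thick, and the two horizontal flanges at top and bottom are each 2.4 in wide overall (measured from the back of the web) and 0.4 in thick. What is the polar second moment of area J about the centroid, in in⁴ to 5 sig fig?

Treat the section as a set of non-overlapping primitives; coordinates are from the bounding-box lower-left.
Web: 0.4 × 7.2, A = 2.88 in², y = 3.6 in, Ī = 12.4416 in⁴.
Top flange (beyond web): 2 × 0.4, A = 0.8 in², y = 7 in, Ī = 0.01066667 in⁴.
Bottom flange (beyond web): 2 × 0.4, A = 0.8 in², y = 0.2 in, Ī = 0.01066667 in⁴.
By symmetry the centroid is at mid-height, ȳ = 3.6 in.
Transfer each piece to the centroidal x-axis using Ī + A·d² with d = y − 3.6:
  web: d = 0 in → contributes +12.4416 in⁴
  top flange (beyond web): d = 3.4 in → contributes +9.258667 in⁴
  bottom flange (beyond web): d = -3.4 in → contributes +9.258667 in⁴
Total I = 30.95893 in⁴.
For the y-axis: x̄ = 0.6285714 in.
Repeating about the centroidal y-axis gives I_y = 2.052876 in⁴.
Polar second moment: J = I_x + I_y = 33.01181 in⁴.

J ≈ 33.012 in⁴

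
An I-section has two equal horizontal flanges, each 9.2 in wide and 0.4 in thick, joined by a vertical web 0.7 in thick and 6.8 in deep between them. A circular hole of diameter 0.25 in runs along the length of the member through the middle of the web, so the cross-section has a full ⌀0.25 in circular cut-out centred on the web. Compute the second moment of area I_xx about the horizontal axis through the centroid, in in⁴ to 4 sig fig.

Break the section into simple shapes (no overlaps), measuring from the bottom-left corner of the bounding box.
Bottom flange: 9.2 × 0.4, A = 3.68 in², y = 0.2 in, Ī = 0.0490667 in⁴.
Web: 0.7 × 6.8, A = 4.76 in², y = 3.8 in, Ī = 18.3419 in⁴.
Top flange: 9.2 × 0.4, A = 3.68 in², y = 7.4 in, Ī = 0.0490667 in⁴.
Hole (subtracted): ⌀0.25, A = 0.0490874 in², y = 3.8 in, Ī = 0.000191748 in⁴.
By symmetry the centroid is at mid-height, ȳ = 3.8 in.
Transfer each piece to the horizontal axis through the centroid using Ī + A·d² with d = y − 3.8:
  bottom flange: d = -3.6 in → contributes +47.7419 in⁴
  web: d = 0 in → contributes +18.3419 in⁴
  top flange: d = 3.6 in → contributes +47.7419 in⁴
  hole: d = 0 in → contributes −0.000191748 in⁴
Total I = 113.825 in⁴.

I_xx ≈ 113.8 in⁴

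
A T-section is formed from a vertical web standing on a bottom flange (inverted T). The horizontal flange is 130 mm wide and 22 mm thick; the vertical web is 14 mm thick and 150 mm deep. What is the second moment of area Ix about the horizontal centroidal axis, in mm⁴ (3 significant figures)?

Break the section into simple shapes (no overlaps), measuring from the bottom-left corner of the bounding box.
Flange: 130 × 22, A = 2 860 mm², y = 11 mm, Ī = 115 353 mm⁴.
Web: 14 × 150, A = 2 100 mm², y = 97 mm, Ī = 3 937 500 mm⁴.
Centroid: ȳ = ΣA·y / ΣA = 47.411 mm.
Transfer each piece to the horizontal centroidal axis using Ī + A·d² with d = y − 47.411:
  flange: d = -36.411 mm → contributes +3 907 090 mm⁴
  web: d = 49.589 mm → contributes +9 101 484 mm⁴
Total I = 13 008 574 mm⁴.

Ix ≈ 1.30 × 10⁷ mm⁴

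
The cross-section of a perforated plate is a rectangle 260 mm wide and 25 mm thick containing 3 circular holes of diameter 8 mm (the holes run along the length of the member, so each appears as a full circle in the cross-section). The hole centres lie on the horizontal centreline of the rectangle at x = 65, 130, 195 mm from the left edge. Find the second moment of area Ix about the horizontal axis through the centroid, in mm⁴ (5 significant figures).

Break the section into simple shapes (no overlaps), measuring from the bottom-left corner of the bounding box.
Plate: 260 × 25, A = 6 500 mm², y = 12.5 mm, Ī = 338541.7 mm⁴.
Hole 1 (subtracted): ⌀8, A = 50.26548 mm², y = 12.5 mm, Ī = 201.0619 mm⁴.
Hole 2 (subtracted): ⌀8, A = 50.26548 mm², y = 12.5 mm, Ī = 201.0619 mm⁴.
Hole 3 (subtracted): ⌀8, A = 50.26548 mm², y = 12.5 mm, Ī = 201.0619 mm⁴.
By symmetry the centroid is at mid-height, ȳ = 12.5 mm.
All pieces are centred on the horizontal axis through the centroid, so I = ΣĪ (holes subtracted) = 337938.5 mm⁴.

Ix ≈ 3.3794 × 10⁵ mm⁴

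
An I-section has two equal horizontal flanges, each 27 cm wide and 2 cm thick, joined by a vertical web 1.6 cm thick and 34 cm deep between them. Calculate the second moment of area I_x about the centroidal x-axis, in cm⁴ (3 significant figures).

Break the section into simple shapes (no overlaps), measuring from the bottom-left corner of the bounding box.
Bottom flange: 27 × 2, A = 54 cm², y = 1 cm, Ī = 18 cm⁴.
Web: 1.6 × 34, A = 54.4 cm², y = 19 cm, Ī = 5240.5 cm⁴.
Top flange: 27 × 2, A = 54 cm², y = 37 cm, Ī = 18 cm⁴.
By symmetry the centroid is at mid-height, ȳ = 19 cm.
Transfer each piece to the centroidal x-axis using Ī + A·d² with d = y − 19:
  bottom flange: d = -18 cm → contributes +17 514 cm⁴
  web: d = 0 cm → contributes +5240.5 cm⁴
  top flange: d = 18 cm → contributes +17 514 cm⁴
Total I = 40 269 cm⁴.

I_x ≈ 4.03 × 10⁴ cm⁴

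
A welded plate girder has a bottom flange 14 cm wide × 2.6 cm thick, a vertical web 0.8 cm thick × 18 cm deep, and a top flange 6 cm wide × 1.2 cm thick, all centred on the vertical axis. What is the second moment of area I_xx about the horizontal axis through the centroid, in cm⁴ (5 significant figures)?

I_xx ≈ 3323.1 cm⁴

Treat the section as a set of non-overlapping primitives; coordinates are from the bounding-box lower-left.
Bottom plate: 14 × 2.6, A = 36.4 cm², y = 1.3 cm, Ī = 20.50533 cm⁴.
Web plate: 0.8 × 18, A = 14.4 cm², y = 11.6 cm, Ī = 388.8 cm⁴.
Top plate: 6 × 1.2, A = 7.2 cm², y = 21.2 cm, Ī = 0.864 cm⁴.
Centroid: ȳ = ΣA·y / ΣA = 6.327586 cm.
Transfer each piece to the horizontal axis through the centroid using Ī + A·d² with d = y − 6.327586:
  bottom plate: d = -5.027586 cm → contributes +940.5744 cm⁴
  web plate: d = 5.272414 cm → contributes +789.0962 cm⁴
  top plate: d = 14.87241 cm → contributes +1593.423 cm⁴
Total I = 3323.093 cm⁴.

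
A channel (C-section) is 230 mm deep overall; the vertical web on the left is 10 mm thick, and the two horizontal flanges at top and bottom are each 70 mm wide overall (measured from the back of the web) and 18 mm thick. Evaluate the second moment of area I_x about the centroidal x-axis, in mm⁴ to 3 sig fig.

Break the section into simple shapes (no overlaps), measuring from the bottom-left corner of the bounding box.
Web: 10 × 230, A = 2 300 mm², y = 115 mm, Ī = 10 139 167 mm⁴.
Top flange (beyond web): 60 × 18, A = 1 080 mm², y = 221 mm, Ī = 29 160 mm⁴.
Bottom flange (beyond web): 60 × 18, A = 1 080 mm², y = 9 mm, Ī = 29 160 mm⁴.
By symmetry the centroid is at mid-height, ȳ = 115 mm.
Transfer each piece to the centroidal x-axis using Ī + A·d² with d = y − 115:
  web: d = 0 mm → contributes +10 139 167 mm⁴
  top flange (beyond web): d = 106 mm → contributes +12 164 040 mm⁴
  bottom flange (beyond web): d = -106 mm → contributes +12 164 040 mm⁴
Total I = 34 467 247 mm⁴.

I_x ≈ 3.45 × 10⁷ mm⁴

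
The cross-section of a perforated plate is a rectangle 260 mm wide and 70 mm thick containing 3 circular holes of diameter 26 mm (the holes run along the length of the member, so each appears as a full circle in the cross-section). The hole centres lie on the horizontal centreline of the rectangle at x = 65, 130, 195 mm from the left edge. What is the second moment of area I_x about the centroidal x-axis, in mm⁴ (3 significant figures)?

Decompose the section into non-overlapping parts with the origin at the bottom-left of its bounding rectangle.
Plate: 260 × 70, A = 18 200 mm², y = 35 mm, Ī = 7 431 667 mm⁴.
Hole 1 (subtracted): ⌀26, A = 530.93 mm², y = 35 mm, Ī = 22 432 mm⁴.
Hole 2 (subtracted): ⌀26, A = 530.93 mm², y = 35 mm, Ī = 22 432 mm⁴.
Hole 3 (subtracted): ⌀26, A = 530.93 mm², y = 35 mm, Ī = 22 432 mm⁴.
By symmetry the centroid is at mid-height, ȳ = 35 mm.
All pieces are centred on the centroidal x-axis, so I = ΣĪ (holes subtracted) = 7 364 371 mm⁴.

I_x ≈ 7.36 × 10⁶ mm⁴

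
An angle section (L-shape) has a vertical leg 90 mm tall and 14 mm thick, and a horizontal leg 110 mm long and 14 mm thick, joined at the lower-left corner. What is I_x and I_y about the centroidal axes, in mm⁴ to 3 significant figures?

I_x ≈ 1.81 × 10⁶ mm⁴, I_y ≈ 3.02 × 10⁶ mm⁴

Decompose the section into non-overlapping parts with the origin at the bottom-left of its bounding rectangle.
Vertical leg: 14 × 90, A = 1 260 mm², y = 45 mm, Ī = 850 500 mm⁴.
Horizontal leg (remainder): 96 × 14, A = 1 344 mm², y = 7 mm, Ī = 21 952 mm⁴.
Centroid: ȳ = ΣA·y / ΣA = 25.387 mm.
Transfer each piece to the centroidal x-axis using Ī + A·d² with d = y − 25.387:
  vertical leg: d = 19.613 mm → contributes +1 335 179 mm⁴
  horizontal leg (remainder): d = -18.387 mm → contributes +476 339 mm⁴
Total I = 1 811 518 mm⁴.
For the y-axis: x̄ = 35.387 mm.
Repeating about the centroidal y-axis gives I_y = 3 019 998 mm⁴.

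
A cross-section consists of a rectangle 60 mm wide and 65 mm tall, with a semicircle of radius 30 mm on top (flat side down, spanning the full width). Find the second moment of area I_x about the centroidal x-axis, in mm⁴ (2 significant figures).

Split into non-overlapping primitives; take the origin at the lower-left of the bounding box.
Rectangular body: 60 × 65, A = 3 900 mm², y = 32.5 mm, Ī = 1 373 125 mm⁴.
Semicircular cap: semicircle r = 30, A = 1 414 mm², y = 77.73 mm, Ī = 88 903 mm⁴.
Centroid: ȳ = ΣA·y / ΣA = 44.53 mm.
Transfer each piece to the centroidal x-axis using Ī + A·d² with d = y − 44.53:
  rectangular body: d = -12.03 mm → contributes +1 937 921 mm⁴
  semicircular cap: d = 33.2 mm → contributes +1 646 998 mm⁴
Total I = 3 584 920 mm⁴.

I_x ≈ 3.6 × 10⁶ mm⁴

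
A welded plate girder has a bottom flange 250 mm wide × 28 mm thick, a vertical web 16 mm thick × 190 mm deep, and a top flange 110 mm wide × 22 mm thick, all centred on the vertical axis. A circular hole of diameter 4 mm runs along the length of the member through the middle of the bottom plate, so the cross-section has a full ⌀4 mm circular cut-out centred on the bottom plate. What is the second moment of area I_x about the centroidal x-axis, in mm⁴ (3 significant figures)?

Decompose the section into non-overlapping parts with the origin at the bottom-left of its bounding rectangle.
Bottom plate: 250 × 28, A = 7 000 mm², y = 14 mm, Ī = 457 333 mm⁴.
Web plate: 16 × 190, A = 3 040 mm², y = 123 mm, Ī = 9 145 333 mm⁴.
Top plate: 110 × 22, A = 2 420 mm², y = 229 mm, Ī = 97 607 mm⁴.
Hole (subtracted): ⌀4, A = 12.566 mm², y = 14 mm, Ī = 12.566 mm⁴.
Centroid: ȳ = ΣA·y / ΣA = 82.421 mm.
Transfer each piece to the centroidal x-axis using Ī + A·d² with d = y − 82.421:
  bottom plate: d = -68.421 mm → contributes +33 226 915 mm⁴
  web plate: d = 40.579 mm → contributes +14 151 281 mm⁴
  top plate: d = 146.58 mm → contributes +52 092 616 mm⁴
  hole: d = -68.421 mm → contributes −58 840 mm⁴
Total I = 99 411 973 mm⁴.

I_x ≈ 9.94 × 10⁷ mm⁴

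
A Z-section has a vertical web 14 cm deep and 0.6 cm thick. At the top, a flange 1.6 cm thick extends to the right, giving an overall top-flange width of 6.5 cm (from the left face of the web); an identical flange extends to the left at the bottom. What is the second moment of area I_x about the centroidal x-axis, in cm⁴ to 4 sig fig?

Break the section into simple shapes (no overlaps), measuring from the bottom-left corner of the bounding box.
Web: 0.6 × 14, A = 8.4 cm², y = 7 cm, Ī = 137.2 cm⁴.
Top flange (beyond web): 5.9 × 1.6, A = 9.44 cm², y = 13.2 cm, Ī = 2.01387 cm⁴.
Bottom flange (beyond web): 5.9 × 1.6, A = 9.44 cm², y = 0.8 cm, Ī = 2.01387 cm⁴.
Centroid: ȳ = ΣA·y / ΣA = 7 cm.
Transfer each piece to the centroidal x-axis using Ī + A·d² with d = y − 7:
  web: d = 0 cm → contributes +137.2 cm⁴
  top flange (beyond web): d = 6.2 cm → contributes +364.887 cm⁴
  bottom flange (beyond web): d = -6.2 cm → contributes +364.887 cm⁴
Total I = 866.975 cm⁴.

I_x ≈ 867.0 cm⁴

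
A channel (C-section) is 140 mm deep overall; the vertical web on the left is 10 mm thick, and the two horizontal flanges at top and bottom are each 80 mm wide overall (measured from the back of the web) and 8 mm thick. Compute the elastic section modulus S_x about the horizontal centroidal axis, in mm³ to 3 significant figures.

S_x ≈ 1.02 × 10⁵ mm³

Split into non-overlapping primitives; take the origin at the lower-left of the bounding box.
Web: 10 × 140, A = 1 400 mm², y = 70 mm, Ī = 2 286 667 mm⁴.
Top flange (beyond web): 70 × 8, A = 560 mm², y = 136 mm, Ī = 2986.7 mm⁴.
Bottom flange (beyond web): 70 × 8, A = 560 mm², y = 4 mm, Ī = 2986.7 mm⁴.
By symmetry the centroid is at mid-height, ȳ = 70 mm.
Transfer each piece to the horizontal centroidal axis using Ī + A·d² with d = y − 70:
  web: d = 0 mm → contributes +2 286 667 mm⁴
  top flange (beyond web): d = 66 mm → contributes +2 442 347 mm⁴
  bottom flange (beyond web): d = -66 mm → contributes +2 442 347 mm⁴
Total I = 7 171 360 mm⁴.
Extreme fibre distance c = 70 mm; S = I/c = 102 448 mm³.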